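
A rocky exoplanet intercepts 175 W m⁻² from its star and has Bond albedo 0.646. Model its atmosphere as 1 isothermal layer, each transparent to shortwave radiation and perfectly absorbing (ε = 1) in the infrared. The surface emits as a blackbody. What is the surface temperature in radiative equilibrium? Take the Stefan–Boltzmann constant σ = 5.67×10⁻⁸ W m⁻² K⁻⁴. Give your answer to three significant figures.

153 K

Top-of-atmosphere balance: σT_e⁴ = S(1−α)/4 = 15.49 W m⁻² → T_e = 128.6 K.
For an N-layer opaque stack, T_s⁴ = (N+1)T_e⁴, hence T_s = (2)^(1/4)×128.6 K = 152.9 K.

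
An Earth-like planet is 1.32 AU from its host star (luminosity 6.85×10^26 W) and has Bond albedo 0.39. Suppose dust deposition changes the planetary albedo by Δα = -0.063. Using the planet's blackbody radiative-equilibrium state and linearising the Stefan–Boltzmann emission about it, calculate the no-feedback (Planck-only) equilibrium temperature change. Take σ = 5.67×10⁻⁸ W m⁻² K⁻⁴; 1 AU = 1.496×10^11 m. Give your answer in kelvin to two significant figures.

6.4 K

Orbital distance: d = 1.32 AU = 1.975×10^11 m.
Flux at the orbit: S = L/(4πd²) = 6.85×10^26/(4π·(1.97×10^11)²) = 1398 W m⁻².
The baseline emission temperature is T_e = 247.6 K.
ΔF = −(S/4)Δα = −(1398/4)×(-0.063) = 22.02 W m⁻².
Planck response: λ_P = 4σT_e³ = 4·5.67×10⁻⁸·(247.6)³ = 3.444 W m⁻²/K.
ΔT₀ = ΔF/λ_P = 22.02/3.444 = 6.39 K.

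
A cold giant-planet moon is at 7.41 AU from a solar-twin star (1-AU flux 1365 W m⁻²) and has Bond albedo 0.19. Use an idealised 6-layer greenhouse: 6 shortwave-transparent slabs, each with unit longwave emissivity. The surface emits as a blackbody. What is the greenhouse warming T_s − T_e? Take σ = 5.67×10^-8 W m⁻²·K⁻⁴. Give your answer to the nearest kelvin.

Irradiance scales as 1/d², so S = 1365 W m⁻² × (1/7.41)² = 24.86 W m⁻².
The effective emission temperature is T_e = [S(1−α)/(4σ)]^¼ = 97.07 K.
T_s = (N+1)^(1/4)·T_e = 157.9 K.
Warming: T_s − T_e = 60.82 K.

61 K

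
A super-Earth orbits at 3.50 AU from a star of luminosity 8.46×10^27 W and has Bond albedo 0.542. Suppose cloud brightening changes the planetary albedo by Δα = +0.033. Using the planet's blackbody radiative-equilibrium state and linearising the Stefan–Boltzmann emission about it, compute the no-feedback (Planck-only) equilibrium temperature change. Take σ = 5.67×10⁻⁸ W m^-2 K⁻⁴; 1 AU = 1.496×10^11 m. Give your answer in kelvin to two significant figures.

-4.8 K

Orbital distance: d = 3.50 AU = 5.236×10^11 m.
Flux at the orbit: S = L/(4πd²) = 8.46×10^27/(4π·(5.24×10^11)²) = 2456 W m^-2.
Unperturbed T_e = [2456·(1−0.542)/(4σ)]^¼ = 265.4 K.
ΔF = −(S/4)Δα = −(2456/4)×(+0.033) = -20.26 W m^-2.
The Planck feedback parameter is 4σT_e³ = 4.238 W m^-2/K.
ΔT₀ = ΔF/λ_P = -20.26/4.238 = -4.78 K.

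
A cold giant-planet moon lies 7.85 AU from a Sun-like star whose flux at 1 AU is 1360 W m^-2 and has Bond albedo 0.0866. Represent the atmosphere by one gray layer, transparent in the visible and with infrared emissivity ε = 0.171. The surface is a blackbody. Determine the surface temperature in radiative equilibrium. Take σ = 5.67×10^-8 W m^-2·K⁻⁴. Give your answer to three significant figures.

99.3 K

Flux at the orbit: S = 1360/(7.85)² = 22.07 W m^-2.
Effective emission temperature (TOA balance): σT_e⁴ = S(1−α)/4 = 5.040 W m^-2 → T_e = 97.10 K.
For a single slab of emissivity ε, T_s⁴ = 2T_e⁴/(2−ε); thus T_s = 97.10·(1.093)^(1/4) = 99.29 K.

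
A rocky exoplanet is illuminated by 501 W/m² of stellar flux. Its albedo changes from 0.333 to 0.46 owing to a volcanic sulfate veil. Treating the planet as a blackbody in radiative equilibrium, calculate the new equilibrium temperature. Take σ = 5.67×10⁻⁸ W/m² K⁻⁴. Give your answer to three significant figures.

New equilibrium: T₂ = [(1−0.46)·501.0/(4σ)]^(1/4) = 185.8 K.

186 K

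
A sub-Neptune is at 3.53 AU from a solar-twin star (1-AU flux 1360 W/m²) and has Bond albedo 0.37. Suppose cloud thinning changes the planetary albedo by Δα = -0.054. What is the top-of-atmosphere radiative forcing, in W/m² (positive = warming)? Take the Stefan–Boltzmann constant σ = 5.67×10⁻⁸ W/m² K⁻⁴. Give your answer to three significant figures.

1.47 W/m²

By the inverse-square law, S = 1360/3.53² = 109.1 W/m².
ΔF = −(S/4)Δα = −(109.1/4)×(-0.054) = 1.473 W/m².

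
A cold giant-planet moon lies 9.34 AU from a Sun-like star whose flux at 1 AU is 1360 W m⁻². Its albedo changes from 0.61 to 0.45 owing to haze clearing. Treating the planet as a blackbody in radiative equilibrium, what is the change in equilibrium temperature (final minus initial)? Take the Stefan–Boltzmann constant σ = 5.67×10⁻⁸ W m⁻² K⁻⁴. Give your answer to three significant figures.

Irradiance scales as 1/d², so S = 1360 W m⁻² × (1/9.34)² = 15.59 W m⁻².
Before: T₁ = [15.59·0.39/(4σ)]^(1/4) = 71.96 K.
Final:   T₂ = [S(1−0.45)/(4σ)]^(1/4) = 78.41 K.
ΔT = T₂ − T₁ = 6.458 K.

6.46 K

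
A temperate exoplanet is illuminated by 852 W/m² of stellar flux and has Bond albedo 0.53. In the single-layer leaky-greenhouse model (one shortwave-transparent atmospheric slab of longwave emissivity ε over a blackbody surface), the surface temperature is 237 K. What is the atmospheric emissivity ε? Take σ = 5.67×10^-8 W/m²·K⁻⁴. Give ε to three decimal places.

Effective temperature: T_e = [S(1−α)/(4σ)]^(1/4) = 205.0 K.
Inverting T_s⁴ = 2T_e⁴/(2−ε): (T_e/T_s)⁴ = 0.5596, so ε = 2(1 − 0.5596) = 0.8807.

0.881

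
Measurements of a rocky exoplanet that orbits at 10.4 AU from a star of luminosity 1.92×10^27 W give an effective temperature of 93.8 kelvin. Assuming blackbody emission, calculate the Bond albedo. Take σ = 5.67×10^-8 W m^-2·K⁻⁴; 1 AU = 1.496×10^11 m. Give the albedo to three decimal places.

Orbital distance: d = 10.4 AU = 1.556×10^12 m.
Spreading L over a sphere of radius d: S = 1.92×10^27/(4π·1.56×10^12²) = 63.12 W m^-2.
Energy balance: S(1−α)/4 = σT⁴, so 1−α = 4σT⁴/S.
4σT⁴ = 4·5.67×10⁻⁸·(93.8)⁴ = 17.56 W m^-2.
Hence α = 1 − 17.56/63.12 = 0.7218.

0.722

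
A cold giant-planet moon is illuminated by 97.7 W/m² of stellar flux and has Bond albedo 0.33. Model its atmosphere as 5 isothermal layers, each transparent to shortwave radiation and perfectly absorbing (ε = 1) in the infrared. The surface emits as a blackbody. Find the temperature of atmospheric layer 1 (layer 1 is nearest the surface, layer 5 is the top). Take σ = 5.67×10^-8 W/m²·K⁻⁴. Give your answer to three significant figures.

195 kelvin

OLR = S(1−α)/4 = 16.36 W/m²; the top layer radiates at T_e = 130.3 K.
The net upward flux σT_e⁴ is constant between every pair of levels, so T_k⁴ = (N+1−k)T_e⁴.
With k = 1: T_1 = (5+1−1)^¼·130.3 K = 194.9 K.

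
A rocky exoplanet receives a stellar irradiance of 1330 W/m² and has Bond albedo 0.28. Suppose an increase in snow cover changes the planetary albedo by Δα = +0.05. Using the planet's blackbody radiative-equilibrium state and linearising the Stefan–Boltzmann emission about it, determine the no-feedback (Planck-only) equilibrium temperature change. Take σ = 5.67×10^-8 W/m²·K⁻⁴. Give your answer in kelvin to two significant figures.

-4.4 K

Reference equilibrium: T_e = [S(1−α)/(4σ)]^(1/4) = 254.9 K.
The change in absorbed flux is Δ[S(1−α)/4] = −SΔα/4 = -16.62 W/m².
Planck response: λ_P = 4σT_e³ = 4·5.67×10⁻⁸·(254.9)³ = 3.757 W/m²/K.
ΔT₀ = ΔF/λ_P = -16.62/3.757 = -4.43 K.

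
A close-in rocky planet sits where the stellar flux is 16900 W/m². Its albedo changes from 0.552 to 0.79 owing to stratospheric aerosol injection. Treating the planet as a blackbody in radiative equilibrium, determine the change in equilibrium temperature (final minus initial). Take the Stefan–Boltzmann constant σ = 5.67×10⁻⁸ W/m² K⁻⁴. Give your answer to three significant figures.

With α = 0.552, T₁ = 427.4 K.
After:  T₂ = [16900·0.21/(4σ)]^(1/4) = 353.7 K.
Change: 353.7 − 427.4 = -73.76 K.

-73.8 K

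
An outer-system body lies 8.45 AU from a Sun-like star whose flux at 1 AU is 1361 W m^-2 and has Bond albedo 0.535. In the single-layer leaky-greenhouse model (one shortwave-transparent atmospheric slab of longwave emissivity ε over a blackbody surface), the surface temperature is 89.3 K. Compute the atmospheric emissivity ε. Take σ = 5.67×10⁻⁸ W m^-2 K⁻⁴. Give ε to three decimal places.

0.771

By the inverse-square law, S = 1361/8.45² = 19.06 W m^-2.
Effective temperature: T_e = [S(1−α)/(4σ)]^(1/4) = 79.07 K.
T_s⁴ = T_e⁴·2/(2−ε) → ε = 2 − 2(T_e/T_s)⁴ = 2 − 2·(79.07/89.3)⁴ = 0.7709.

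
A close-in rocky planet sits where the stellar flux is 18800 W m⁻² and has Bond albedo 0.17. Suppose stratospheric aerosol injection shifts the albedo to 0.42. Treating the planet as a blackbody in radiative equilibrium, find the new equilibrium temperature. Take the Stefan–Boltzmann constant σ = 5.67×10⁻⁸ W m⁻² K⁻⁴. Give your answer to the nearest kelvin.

With the new albedo, S(1−α₂)/4 = 2726 W m⁻², so T₂ = 468.3 K.

468 K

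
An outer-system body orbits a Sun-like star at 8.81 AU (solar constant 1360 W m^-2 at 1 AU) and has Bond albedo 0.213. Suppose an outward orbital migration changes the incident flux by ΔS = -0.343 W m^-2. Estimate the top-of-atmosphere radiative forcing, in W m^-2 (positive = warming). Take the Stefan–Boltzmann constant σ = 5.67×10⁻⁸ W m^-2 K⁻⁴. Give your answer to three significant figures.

Flux at the orbit: S = 1360/(8.81)² = 17.52 W m^-2.
TOA radiative forcing: ΔF = (1−α)ΔS/4 = 0.787·(-0.343)/4 = -0.06749 W m^-2.

-0.0675 W m^-2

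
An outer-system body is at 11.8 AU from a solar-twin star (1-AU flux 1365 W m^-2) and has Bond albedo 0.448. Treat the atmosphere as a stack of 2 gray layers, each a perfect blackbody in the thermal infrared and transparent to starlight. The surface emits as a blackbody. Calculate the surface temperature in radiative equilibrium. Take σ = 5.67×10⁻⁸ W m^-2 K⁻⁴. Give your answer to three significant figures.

92.0 kelvin

Irradiance scales as 1/d², so S = 1365 W m^-2 × (1/11.8)² = 9.803 W m^-2.
The effective emission temperature is T_e = [S(1−α)/(4σ)]^¼ = 69.89 K.
With N = 2 opaque layers, T_s = (N+1)^(1/4)·T_e = 3^(1/4)·69.89 = 91.98 K.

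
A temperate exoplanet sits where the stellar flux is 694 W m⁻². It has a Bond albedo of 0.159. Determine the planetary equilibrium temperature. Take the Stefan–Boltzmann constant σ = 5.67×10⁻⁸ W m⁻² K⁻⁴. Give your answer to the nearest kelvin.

225 K

Absorbed flux (global mean): S(1−α)/4 = 694.0·0.841/4 = 145.9 W m⁻².
Balancing against σT⁴: T = (145.9/5.67×10⁻⁸)^(1/4) = 225.2 K.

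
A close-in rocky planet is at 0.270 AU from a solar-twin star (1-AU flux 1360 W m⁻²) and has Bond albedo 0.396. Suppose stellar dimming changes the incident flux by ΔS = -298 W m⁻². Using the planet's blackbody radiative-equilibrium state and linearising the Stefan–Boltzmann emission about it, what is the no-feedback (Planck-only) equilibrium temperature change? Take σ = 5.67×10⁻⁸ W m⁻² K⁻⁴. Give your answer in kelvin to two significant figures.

-1.9 K

By the inverse-square law, S = 1360/0.270² = 18660 W m⁻².
The baseline emission temperature is T_e = 472.1 K.
ΔF = Δ[S(1−α)]/4 = (1−0.396)·-298/4 = -45.00 W m⁻².
Planck response: λ_P = 4σT_e³ = 4·5.67×10⁻⁸·(472.1)³ = 23.87 W m⁻²/K.
Hence the no-feedback warming is ΔF/(4σT_e³) = -1.89 K.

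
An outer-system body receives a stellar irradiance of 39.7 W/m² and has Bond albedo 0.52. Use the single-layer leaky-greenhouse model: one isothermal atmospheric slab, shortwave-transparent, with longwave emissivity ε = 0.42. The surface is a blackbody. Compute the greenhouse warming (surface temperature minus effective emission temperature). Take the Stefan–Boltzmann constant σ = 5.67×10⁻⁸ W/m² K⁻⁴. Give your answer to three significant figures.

5.81 K

Effective emission temperature (TOA balance): σT_e⁴ = S(1−α)/4 = 4.764 W/m² → T_e = 95.74 K.
Surface balance with a leaky layer gives σT_s⁴ = σT_e⁴·2/(2−ε), so T_s = T_e·[2/(2−0.42)]^(1/4) = 101.6 K.
Greenhouse warming: T_s − T_e = 5.812 K.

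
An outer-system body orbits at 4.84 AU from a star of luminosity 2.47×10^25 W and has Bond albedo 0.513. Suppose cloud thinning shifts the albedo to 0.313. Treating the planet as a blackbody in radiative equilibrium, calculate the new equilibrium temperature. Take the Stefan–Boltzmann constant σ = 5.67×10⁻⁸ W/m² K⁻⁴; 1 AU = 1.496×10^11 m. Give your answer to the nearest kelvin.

d = 4.84 × 1.496×10^11 m = 7.241×10^11 m.
Spreading L over a sphere of radius d: S = 2.47×10^25/(4π·7.24×10^11²) = 3.749 W/m².
With the new albedo, S(1−α₂)/4 = 0.6439 W/m², so T₂ = 58.05 K.

58 K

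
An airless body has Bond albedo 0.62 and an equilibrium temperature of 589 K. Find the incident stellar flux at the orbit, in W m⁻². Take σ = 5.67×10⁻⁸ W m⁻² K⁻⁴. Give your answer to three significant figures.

71800 W m⁻²

From S(1−α)/4 = σT⁴: S = 4σT⁴/(1−α).
σT⁴ = 5.67×10⁻⁸·(589)⁴ = 6824 W m⁻².
S = 4·6824/0.38 = 71830 W m⁻².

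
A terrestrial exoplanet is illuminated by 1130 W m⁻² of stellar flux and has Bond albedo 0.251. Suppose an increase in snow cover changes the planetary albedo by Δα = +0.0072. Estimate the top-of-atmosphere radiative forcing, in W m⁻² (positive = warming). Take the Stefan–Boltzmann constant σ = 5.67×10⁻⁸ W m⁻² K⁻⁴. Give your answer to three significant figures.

-2.03 W m⁻²

The change in absorbed flux is Δ[S(1−α)/4] = −SΔα/4 = -2.034 W m⁻².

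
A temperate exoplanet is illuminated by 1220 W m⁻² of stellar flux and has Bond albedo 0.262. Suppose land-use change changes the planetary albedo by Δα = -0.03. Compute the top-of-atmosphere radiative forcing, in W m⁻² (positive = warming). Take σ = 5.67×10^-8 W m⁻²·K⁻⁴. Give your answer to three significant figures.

TOA radiative forcing: ΔF = −S·Δα/4 = −1220·(-0.03)/4 = 9.150 W m⁻².

9.15 W m⁻²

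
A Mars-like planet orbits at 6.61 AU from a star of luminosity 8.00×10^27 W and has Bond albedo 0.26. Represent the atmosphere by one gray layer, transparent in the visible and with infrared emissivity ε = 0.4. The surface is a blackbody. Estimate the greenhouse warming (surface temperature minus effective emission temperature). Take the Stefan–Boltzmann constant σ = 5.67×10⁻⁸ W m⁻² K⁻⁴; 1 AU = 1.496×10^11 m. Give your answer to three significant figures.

12.3 K

d = 6.61 × 1.496×10^11 m = 9.889×10^11 m.
Spreading L over a sphere of radius d: S = 8.00×10^27/(4π·9.89×10^11²) = 651.0 W m⁻².
Effective emission temperature (TOA balance): σT_e⁴ = S(1−α)/4 = 120.4 W m⁻² → T_e = 214.7 K.
Surface balance with a leaky layer gives σT_s⁴ = σT_e⁴·2/(2−ε), so T_s = T_e·[2/(2−0.4)]^(1/4) = 227.0 K.
Greenhouse warming: T_s − T_e = 12.32 K.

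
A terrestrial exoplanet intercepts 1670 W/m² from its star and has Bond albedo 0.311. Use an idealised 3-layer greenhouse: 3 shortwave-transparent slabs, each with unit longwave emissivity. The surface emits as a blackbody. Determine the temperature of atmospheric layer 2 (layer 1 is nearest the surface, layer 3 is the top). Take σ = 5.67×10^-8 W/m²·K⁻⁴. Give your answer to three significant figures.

The effective emission temperature is T_e = [S(1−α)/(4σ)]^¼ = 266.9 K.
In the N-layer model, layer k (counted from the surface) has T_k = (N+1−k)^(1/4)·T_e.
With k = 2: T_2 = (3+1−2)^¼·266.9 K = 317.4 K.

317 K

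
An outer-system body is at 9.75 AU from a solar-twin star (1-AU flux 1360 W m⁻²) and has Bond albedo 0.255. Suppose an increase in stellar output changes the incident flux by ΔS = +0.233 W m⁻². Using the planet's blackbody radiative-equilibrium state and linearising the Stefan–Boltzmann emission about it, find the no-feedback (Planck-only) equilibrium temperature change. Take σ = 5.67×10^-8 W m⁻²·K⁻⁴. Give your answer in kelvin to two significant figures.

Irradiance scales as 1/d², so S = 1360 W m⁻² × (1/9.75)² = 14.31 W m⁻².
Unperturbed T_e = [14.31·(1−0.255)/(4σ)]^¼ = 82.80 K.
ΔF = Δ[S(1−α)]/4 = (1−0.255)·+0.233/4 = 0.04340 W m⁻².
Linearising σT⁴ gives d(σT⁴)/dT = 4σT_e³ = 0.1287 W m⁻² per K.
ΔT₀ = ΔF/λ_P = 0.04340/0.1287 = 0.337 K.

0.34 K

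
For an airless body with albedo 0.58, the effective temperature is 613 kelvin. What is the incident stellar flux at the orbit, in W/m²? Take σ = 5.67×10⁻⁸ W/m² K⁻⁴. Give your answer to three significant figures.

76200 W/m²

From S(1−α)/4 = σT⁴: S = 4σT⁴/(1−α).
σT⁴ = 5.67×10⁻⁸·(613)⁴ = 8006 W/m².
S = 4·8006/0.42 = 76250 W/m².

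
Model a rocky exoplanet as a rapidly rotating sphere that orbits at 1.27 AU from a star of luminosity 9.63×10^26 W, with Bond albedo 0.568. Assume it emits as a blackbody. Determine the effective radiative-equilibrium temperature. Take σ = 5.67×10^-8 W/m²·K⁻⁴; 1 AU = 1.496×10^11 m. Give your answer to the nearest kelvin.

252 K

Orbital distance: d = 1.27 AU = 1.900×10^11 m.
Spreading L over a sphere of radius d: S = 9.63×10^26/(4π·1.90×10^11²) = 2123 W/m².
Averaging over the sphere, the absorbed flux is S(1−α)/4 = 229.3 W/m².
In equilibrium σT⁴ equals this, so T = 252.2 K.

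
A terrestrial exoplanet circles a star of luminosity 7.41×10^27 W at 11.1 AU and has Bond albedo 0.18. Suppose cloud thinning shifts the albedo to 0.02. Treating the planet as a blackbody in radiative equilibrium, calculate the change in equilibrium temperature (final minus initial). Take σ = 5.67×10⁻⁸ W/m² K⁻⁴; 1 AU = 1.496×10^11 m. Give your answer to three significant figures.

7.60 K

d = 11.1 × 1.496×10^11 m = 1.661×10^12 m.
Spreading L over a sphere of radius d: S = 7.41×10^27/(4π·1.66×10^12²) = 213.8 W/m².
Initial: T₁ = [S(1−0.18)/(4σ)]^(1/4) = 166.8 K.
After:  T₂ = [213.8·0.98/(4σ)]^(1/4) = 174.3 K.
ΔT = T₂ − T₁ = 7.599 K.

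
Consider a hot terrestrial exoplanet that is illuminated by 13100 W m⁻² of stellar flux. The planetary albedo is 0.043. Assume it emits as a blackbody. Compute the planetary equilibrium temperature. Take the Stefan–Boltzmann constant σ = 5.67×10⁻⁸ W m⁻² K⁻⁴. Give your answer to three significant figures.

Absorbed flux (global mean): S(1−α)/4 = 13100·0.957/4 = 3134 W m⁻².
Set σT⁴ = 3134 → T = (3134/σ)^(1/4) = 484.9 K.

485 K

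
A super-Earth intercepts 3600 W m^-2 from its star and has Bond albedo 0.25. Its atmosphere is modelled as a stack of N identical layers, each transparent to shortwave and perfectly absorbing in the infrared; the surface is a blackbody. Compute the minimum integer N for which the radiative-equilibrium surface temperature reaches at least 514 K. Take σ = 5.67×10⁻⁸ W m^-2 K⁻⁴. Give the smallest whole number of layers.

The effective emission temperature is T_e = [S(1−α)/(4σ)]^¼ = 330.3 K.
Since T_s⁴ = (N+1)T_e⁴, we need N ≥ (T_s/T_e)⁴ − 1 = 4.863.
The minimum whole number is N = 5.

5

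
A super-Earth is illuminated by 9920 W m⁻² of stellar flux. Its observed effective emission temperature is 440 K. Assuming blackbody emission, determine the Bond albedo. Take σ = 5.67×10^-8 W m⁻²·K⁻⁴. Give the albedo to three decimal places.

Energy balance: S(1−α)/4 = σT⁴, so 1−α = 4σT⁴/S.
4σT⁴ = 4·5.67×10⁻⁸·(440)⁴ = 8501 W m⁻².
Hence α = 1 − 8501/9920 = 0.1431.

0.143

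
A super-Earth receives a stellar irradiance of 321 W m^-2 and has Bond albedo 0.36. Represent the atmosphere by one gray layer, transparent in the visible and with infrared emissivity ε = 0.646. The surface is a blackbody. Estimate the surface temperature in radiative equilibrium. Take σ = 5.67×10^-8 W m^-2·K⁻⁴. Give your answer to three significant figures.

At the top of the atmosphere, σT_e⁴ = S(1−α)/4 = 51.36 W m^-2, giving T_e = 173.5 K.
For a single slab of emissivity ε, T_s⁴ = 2T_e⁴/(2−ε); thus T_s = 173.5·(1.477)^(1/4) = 191.3 K.

191 K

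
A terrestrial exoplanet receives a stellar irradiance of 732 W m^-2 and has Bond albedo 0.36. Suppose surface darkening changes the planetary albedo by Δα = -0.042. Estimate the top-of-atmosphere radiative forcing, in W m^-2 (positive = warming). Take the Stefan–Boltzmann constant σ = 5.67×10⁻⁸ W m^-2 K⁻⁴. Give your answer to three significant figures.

7.69 W m^-2

The change in absorbed flux is Δ[S(1−α)/4] = −SΔα/4 = 7.686 W m^-2.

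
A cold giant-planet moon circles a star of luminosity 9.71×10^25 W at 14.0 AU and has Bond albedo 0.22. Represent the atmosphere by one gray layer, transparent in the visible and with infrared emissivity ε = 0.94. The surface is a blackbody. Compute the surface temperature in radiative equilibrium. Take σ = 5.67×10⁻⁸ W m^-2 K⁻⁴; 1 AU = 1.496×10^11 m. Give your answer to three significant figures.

d = 14.0 × 1.496×10^11 m = 2.094×10^12 m.
Flux at the orbit: S = L/(4πd²) = 9.71×10^25/(4π·(2.09×10^12)²) = 1.762 W m^-2.
Effective emission temperature (TOA balance): σT_e⁴ = S(1−α)/4 = 0.3435 W m^-2 → T_e = 49.61 K.
The surface balance (absorbed SW + ε·downward IR = σT_s⁴) with T_a⁴ = T_s⁴/2 reduces to T_s = T_e·[2/(2−ε)]^¼ = 58.15 K.

58.1 K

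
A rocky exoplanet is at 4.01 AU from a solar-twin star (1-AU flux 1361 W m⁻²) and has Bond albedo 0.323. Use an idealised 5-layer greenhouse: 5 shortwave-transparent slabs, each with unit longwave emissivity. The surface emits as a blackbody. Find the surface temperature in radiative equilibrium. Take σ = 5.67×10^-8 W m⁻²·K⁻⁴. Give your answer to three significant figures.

197 K

By the inverse-square law, S = 1361/4.01² = 84.64 W m⁻².
OLR = S(1−α)/4 = 14.33 W m⁻²; the top layer radiates at T_e = 126.1 K.
For an N-layer opaque stack, T_s⁴ = (N+1)T_e⁴, hence T_s = (6)^(1/4)×126.1 K = 197.3 K.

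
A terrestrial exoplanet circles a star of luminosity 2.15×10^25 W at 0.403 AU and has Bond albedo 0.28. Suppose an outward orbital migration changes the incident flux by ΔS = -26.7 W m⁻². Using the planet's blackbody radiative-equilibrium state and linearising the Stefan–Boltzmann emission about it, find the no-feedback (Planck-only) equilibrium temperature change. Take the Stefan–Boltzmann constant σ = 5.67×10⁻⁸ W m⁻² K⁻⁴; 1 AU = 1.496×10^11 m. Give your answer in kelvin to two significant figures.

-2.8 kelvin

Orbital distance: d = 0.403 AU = 6.029×10^10 m.
Flux at the orbit: S = L/(4πd²) = 2.15×10^25/(4π·(6.03×10^10)²) = 470.7 W m⁻².
Unperturbed T_e = [470.7·(1−0.28)/(4σ)]^¼ = 196.6 K.
TOA radiative forcing: ΔF = (1−α)ΔS/4 = 0.72·(-26.7)/4 = -4.806 W m⁻².
The Planck feedback parameter is 4σT_e³ = 1.724 W m⁻²/K.
So ΔT₀ = -4.806/1.724 = -2.79 K.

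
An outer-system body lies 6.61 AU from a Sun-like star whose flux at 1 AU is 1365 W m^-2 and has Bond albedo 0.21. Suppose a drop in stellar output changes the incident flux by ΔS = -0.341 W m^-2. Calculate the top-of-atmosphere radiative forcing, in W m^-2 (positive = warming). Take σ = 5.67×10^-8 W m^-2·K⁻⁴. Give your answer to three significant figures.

Flux at the orbit: S = 1365/(6.61)² = 31.24 W m^-2.
ΔF = Δ[S(1−α)]/4 = (1−0.21)·-0.341/4 = -0.06735 W m^-2.

-0.0673 W m^-2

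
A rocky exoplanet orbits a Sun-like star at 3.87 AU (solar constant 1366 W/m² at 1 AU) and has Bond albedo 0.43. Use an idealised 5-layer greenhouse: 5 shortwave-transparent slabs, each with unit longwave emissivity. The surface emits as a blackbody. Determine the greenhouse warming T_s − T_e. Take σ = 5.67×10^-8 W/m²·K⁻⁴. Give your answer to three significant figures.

69.5 kelvin

Flux at the orbit: S = 1366/(3.87)² = 91.21 W/m².
The effective emission temperature is T_e = [S(1−α)/(4σ)]^¼ = 123.0 K.
T_s = (N+1)^(1/4)·T_e = 192.6 K.
So the greenhouse effect raises the surface by 192.6 − 123.0 = 69.53 K.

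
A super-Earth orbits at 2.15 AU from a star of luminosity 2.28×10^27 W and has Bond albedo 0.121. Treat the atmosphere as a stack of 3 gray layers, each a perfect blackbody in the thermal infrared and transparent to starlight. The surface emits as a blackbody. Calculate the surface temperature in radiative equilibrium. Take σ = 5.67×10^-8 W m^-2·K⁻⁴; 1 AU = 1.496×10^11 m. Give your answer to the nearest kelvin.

406 kelvin

d = 2.15 × 1.496×10^11 m = 3.216×10^11 m.
Flux at the orbit: S = L/(4πd²) = 2.28×10^27/(4π·(3.22×10^11)²) = 1754 W m^-2.
The effective emission temperature is T_e = [S(1−α)/(4σ)]^¼ = 287.1 K.
Layer-by-layer balance gives σT_s⁴ = (N+1)σT_e⁴, so T_s = 4^¼·287.1 = 406.1 K.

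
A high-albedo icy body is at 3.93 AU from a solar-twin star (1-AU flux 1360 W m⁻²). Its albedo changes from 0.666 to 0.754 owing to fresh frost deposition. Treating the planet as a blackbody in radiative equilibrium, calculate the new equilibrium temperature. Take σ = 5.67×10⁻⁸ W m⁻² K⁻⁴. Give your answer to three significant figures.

Flux at the orbit: S = 1360/(3.93)² = 88.05 W m⁻².
With the new albedo, S(1−α₂)/4 = 5.415 W m⁻², so T₂ = 98.86 K.

98.9 kelvin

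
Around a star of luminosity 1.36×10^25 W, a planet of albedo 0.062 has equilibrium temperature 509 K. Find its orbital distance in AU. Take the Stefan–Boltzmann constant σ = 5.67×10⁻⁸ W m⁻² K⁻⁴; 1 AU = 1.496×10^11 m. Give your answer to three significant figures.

0.0546 AU

The flux needed for this T is 4σT⁴/(1−0.062) = 16230 W m⁻².
From L = 4πd²S, d = √(1.36×10^25/(4π·16230)) = 8.166×10^9 m = 0.05459 AU.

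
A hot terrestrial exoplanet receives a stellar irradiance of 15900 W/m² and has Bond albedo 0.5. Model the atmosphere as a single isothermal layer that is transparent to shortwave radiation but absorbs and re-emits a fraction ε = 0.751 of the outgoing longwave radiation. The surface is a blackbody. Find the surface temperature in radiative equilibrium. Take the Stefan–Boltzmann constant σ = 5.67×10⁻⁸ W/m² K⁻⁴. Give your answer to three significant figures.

487 kelvin

At the top of the atmosphere, σT_e⁴ = S(1−α)/4 = 1988 W/m², giving T_e = 432.7 K.
The surface balance (absorbed SW + ε·downward IR = σT_s⁴) with T_a⁴ = T_s⁴/2 reduces to T_s = T_e·[2/(2−ε)]^¼ = 486.7 K.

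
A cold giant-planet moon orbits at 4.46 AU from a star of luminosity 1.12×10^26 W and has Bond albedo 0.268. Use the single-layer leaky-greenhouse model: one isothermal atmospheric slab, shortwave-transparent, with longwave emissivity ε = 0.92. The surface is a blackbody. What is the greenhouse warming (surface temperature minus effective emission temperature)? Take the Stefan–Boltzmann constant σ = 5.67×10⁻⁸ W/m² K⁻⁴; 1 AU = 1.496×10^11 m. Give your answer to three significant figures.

d = 4.46 × 1.496×10^11 m = 6.672×10^11 m.
S = L/(4πd²) = 20.02 W/m².
Effective emission temperature (TOA balance): σT_e⁴ = S(1−α)/4 = 3.664 W/m² → T_e = 89.66 K.
The surface balance (absorbed SW + ε·downward IR = σT_s⁴) with T_a⁴ = T_s⁴/2 reduces to T_s = T_e·[2/(2−ε)]^¼ = 104.6 K.
Greenhouse warming: T_s − T_e = 14.93 K.

14.9 kelvin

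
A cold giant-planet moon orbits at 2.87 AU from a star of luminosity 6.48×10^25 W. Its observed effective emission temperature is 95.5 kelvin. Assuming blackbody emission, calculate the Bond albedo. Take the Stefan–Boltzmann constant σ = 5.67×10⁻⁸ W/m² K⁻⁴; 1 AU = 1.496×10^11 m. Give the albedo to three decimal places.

d = 2.87 × 1.496×10^11 m = 4.294×10^11 m.
S = L/(4πd²) = 27.97 W/m².
Rearranging the radiative balance, α = 1 − 4σT⁴/S.
4σT⁴ = 4·5.67×10⁻⁸·(95.5)⁴ = 18.86 W/m².
1−α = 18.86/27.97 = 0.6744, so α = 0.3256.

0.326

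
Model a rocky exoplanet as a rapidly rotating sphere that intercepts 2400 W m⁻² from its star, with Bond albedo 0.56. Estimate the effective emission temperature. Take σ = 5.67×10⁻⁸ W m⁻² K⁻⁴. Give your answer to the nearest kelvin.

Averaging over the sphere, the absorbed flux is S(1−α)/4 = 264.0 W m⁻².
Set σT⁴ = 264.0 → T = (264.0/σ)^(1/4) = 261.2 K.

261 K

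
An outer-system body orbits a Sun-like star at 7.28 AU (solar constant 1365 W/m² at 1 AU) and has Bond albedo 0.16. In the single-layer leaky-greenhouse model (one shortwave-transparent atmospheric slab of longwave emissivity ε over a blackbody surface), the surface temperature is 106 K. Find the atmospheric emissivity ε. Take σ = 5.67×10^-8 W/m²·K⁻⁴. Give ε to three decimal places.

0.489

Irradiance scales as 1/d², so S = 1365 W/m² × (1/7.28)² = 25.76 W/m².
First, T_e = [25.76·(1−0.16)/(4σ)]^(1/4) = 98.83 K.
T_s⁴ = T_e⁴·2/(2−ε) → ε = 2 − 2(T_e/T_s)⁴ = 2 − 2·(98.83/106)⁴ = 0.4888.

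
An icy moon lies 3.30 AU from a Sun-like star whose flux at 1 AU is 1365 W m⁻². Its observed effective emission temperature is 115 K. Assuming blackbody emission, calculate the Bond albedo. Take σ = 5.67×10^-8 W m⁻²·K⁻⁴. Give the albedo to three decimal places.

By the inverse-square law, S = 1365/3.30² = 125.3 W m⁻².
From σT⁴ = S(1−α)/4 we invert for α: 1−α = 4σT⁴/S.
4σT⁴ = 4·5.67×10⁻⁸·(115)⁴ = 39.67 W m⁻².
1−α = 39.67/125.3 = 0.3165, so α = 0.6835.

0.684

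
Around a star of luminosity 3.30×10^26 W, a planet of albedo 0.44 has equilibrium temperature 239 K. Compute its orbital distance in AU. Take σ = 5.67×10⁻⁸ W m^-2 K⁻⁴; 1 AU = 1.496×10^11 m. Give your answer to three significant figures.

0.942 AU

Energy balance gives S = 4σT⁴/(1−α) = 1321 W m^-2.
From L = 4πd²S, d = √(3.30×10^26/(4π·1321)) = 1.410×10^11 m = 0.9423 AU.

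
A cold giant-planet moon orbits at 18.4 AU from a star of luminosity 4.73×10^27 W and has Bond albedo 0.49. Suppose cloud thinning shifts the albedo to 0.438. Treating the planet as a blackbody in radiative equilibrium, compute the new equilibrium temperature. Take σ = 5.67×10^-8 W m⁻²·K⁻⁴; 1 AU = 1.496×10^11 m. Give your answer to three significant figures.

Orbital distance: d = 18.4 AU = 2.753×10^12 m.
Spreading L over a sphere of radius d: S = 4.73×10^27/(4π·2.75×10^12²) = 49.68 W m⁻².
With the new albedo, S(1−α₂)/4 = 6.980 W m⁻², so T₂ = 105.3 K.

105 kelvin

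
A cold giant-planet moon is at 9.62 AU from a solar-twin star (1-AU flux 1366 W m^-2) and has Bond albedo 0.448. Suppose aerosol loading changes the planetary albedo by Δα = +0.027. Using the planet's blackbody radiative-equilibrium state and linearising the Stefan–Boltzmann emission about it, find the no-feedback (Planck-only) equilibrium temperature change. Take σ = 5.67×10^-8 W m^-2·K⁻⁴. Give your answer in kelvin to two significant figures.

Flux at the orbit: S = 1366/(9.62)² = 14.76 W m^-2.
Reference equilibrium: T_e = [S(1−α)/(4σ)]^(1/4) = 77.42 K.
The change in absorbed flux is Δ[S(1−α)/4] = −SΔα/4 = -0.09963 W m^-2.
Linearising σT⁴ gives d(σT⁴)/dT = 4σT_e³ = 0.1052 W m^-2 per K.
So ΔT₀ = -0.09963/0.1052 = -0.947 K.

-0.95 K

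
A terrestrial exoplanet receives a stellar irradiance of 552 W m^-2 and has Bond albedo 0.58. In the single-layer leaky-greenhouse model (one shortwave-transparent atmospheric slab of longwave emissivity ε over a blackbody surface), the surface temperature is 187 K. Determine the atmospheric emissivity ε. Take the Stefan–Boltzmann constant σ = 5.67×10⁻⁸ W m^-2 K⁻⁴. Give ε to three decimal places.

TOA balance gives T_e = 178.8 K.
Since (2−ε)/2 = (T_e/T_s)⁴ = 0.8359, ε = 0.3281.

0.328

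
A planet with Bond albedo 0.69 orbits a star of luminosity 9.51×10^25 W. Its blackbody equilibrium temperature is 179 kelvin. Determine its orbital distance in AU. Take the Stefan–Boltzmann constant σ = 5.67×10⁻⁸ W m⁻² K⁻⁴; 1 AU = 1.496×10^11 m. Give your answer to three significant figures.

Required flux: S = 4σT⁴/(1−α) = 751.1 W m⁻².
S = L/(4πd²) → d = √(L/4πS) = √(9.51×10^25/(4π·751.1)) = 1.004×10^11 m = 0.6710 AU.

0.671 AU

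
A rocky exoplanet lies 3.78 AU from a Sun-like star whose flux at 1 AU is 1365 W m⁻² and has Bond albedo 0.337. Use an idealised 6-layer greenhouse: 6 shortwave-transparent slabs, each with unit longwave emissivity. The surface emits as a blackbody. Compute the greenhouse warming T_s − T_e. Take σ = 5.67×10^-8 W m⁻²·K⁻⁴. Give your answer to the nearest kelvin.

Flux at the orbit: S = 1365/(3.78)² = 95.53 W m⁻².
The effective emission temperature is T_e = [S(1−α)/(4σ)]^¼ = 129.3 K.
T_s = (N+1)^(1/4)·T_e = 210.3 K.
So the greenhouse effect raises the surface by 210.3 − 129.3 = 81.00 K.

81 K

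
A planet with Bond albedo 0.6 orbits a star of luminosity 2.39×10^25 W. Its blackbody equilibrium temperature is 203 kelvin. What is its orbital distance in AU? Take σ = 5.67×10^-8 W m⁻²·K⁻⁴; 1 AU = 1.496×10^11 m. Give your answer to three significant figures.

The flux needed for this T is 4σT⁴/(1−0.6) = 962.9 W m⁻².
Then d = [L/(4πS)]^(1/2) = 4.444×10^10 m, i.e. 0.2971 AU.

0.297 AU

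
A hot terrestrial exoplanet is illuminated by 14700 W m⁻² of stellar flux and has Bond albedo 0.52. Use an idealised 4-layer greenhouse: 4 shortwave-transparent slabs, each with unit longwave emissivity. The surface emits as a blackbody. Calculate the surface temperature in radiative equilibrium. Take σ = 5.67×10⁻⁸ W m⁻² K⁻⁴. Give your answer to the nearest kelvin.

628 K

The effective emission temperature is T_e = [S(1−α)/(4σ)]^¼ = 420.0 K.
With N = 4 opaque layers, T_s = (N+1)^(1/4)·T_e = 5^(1/4)·420.0 = 628.0 K.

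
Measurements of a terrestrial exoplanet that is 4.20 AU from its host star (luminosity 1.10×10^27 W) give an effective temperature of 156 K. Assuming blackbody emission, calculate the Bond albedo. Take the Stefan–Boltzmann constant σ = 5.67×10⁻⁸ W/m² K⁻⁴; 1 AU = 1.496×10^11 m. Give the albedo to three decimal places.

0.394

Orbital distance: d = 4.20 AU = 6.283×10^11 m.
Spreading L over a sphere of radius d: S = 1.10×10^27/(4π·6.28×10^11²) = 221.7 W/m².
Rearranging the radiative balance, α = 1 − 4σT⁴/S.
σT⁴ = 33.58 W/m², so 4σT⁴ = 134.3 W/m².
Hence α = 1 − 134.3/221.7 = 0.3942.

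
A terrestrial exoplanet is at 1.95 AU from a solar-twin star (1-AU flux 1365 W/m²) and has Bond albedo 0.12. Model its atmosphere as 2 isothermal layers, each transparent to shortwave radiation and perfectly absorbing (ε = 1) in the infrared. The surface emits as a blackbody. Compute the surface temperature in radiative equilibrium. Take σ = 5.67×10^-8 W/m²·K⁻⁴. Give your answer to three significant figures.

Flux at the orbit: S = 1365/(1.95)² = 359.0 W/m².
OLR = S(1−α)/4 = 78.97 W/m²; the top layer radiates at T_e = 193.2 K.
For an N-layer opaque stack, T_s⁴ = (N+1)T_e⁴, hence T_s = (3)^(1/4)×193.2 K = 254.2 K.

254 K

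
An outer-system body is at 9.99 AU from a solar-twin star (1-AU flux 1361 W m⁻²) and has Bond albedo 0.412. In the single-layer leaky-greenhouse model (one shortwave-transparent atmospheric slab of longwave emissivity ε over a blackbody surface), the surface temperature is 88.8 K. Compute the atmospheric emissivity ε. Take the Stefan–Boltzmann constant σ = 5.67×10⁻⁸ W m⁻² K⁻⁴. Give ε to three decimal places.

0.863

Flux at the orbit: S = 1361/(9.99)² = 13.64 W m⁻².
Effective temperature: T_e = [S(1−α)/(4σ)]^(1/4) = 77.11 K.
Since (2−ε)/2 = (T_e/T_s)⁴ = 0.5686, ε = 0.8628.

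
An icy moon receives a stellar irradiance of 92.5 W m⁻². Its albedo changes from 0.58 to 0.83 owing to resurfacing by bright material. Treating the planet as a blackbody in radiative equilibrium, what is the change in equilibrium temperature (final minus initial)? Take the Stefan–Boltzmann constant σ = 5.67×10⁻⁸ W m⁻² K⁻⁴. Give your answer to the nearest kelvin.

-23 K

Initial: T₁ = [S(1−0.58)/(4σ)]^(1/4) = 114.4 K.
Final:   T₂ = [S(1−0.83)/(4σ)]^(1/4) = 91.25 K.
Change: 91.25 − 114.4 = -23.15 K.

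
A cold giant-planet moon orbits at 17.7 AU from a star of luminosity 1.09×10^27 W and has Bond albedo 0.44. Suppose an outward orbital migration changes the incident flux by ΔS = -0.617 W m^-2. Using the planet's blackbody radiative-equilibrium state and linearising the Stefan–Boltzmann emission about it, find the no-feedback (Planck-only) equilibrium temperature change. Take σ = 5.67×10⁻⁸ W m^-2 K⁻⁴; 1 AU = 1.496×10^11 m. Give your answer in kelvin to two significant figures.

Orbital distance: d = 17.7 AU = 2.648×10^12 m.
S = L/(4πd²) = 12.37 W m^-2.
The baseline emission temperature is T_e = 74.34 K.
Only a fraction (1−α) is absorbed and it's spread over 4πR², so ΔF = (1−α)ΔS/4 = -0.08638 W m^-2.
The Planck feedback parameter is 4σT_e³ = 0.09319 W m^-2/K.
Hence the no-feedback warming is ΔF/(4σT_e³) = -0.927 K.

-0.93 K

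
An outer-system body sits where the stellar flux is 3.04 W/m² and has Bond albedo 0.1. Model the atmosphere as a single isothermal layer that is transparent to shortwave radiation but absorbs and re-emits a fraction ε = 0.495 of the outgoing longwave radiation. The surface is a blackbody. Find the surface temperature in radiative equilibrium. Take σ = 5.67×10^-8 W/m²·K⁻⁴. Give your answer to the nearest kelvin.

At the top of the atmosphere, σT_e⁴ = S(1−α)/4 = 0.6840 W/m², giving T_e = 58.93 K.
The surface balance (absorbed SW + ε·downward IR = σT_s⁴) with T_a⁴ = T_s⁴/2 reduces to T_s = T_e·[2/(2−ε)]^¼ = 63.28 K.

63 kelvin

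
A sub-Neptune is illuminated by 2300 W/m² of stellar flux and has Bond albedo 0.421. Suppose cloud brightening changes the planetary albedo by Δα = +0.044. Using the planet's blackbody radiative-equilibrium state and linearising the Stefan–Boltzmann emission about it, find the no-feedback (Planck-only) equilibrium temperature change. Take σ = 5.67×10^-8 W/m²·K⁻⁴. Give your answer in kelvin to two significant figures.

-5.3 kelvin

Unperturbed T_e = [2300·(1−0.421)/(4σ)]^¼ = 276.8 K.
The change in absorbed flux is Δ[S(1−α)/4] = −SΔα/4 = -25.30 W/m².
The Planck feedback parameter is 4σT_e³ = 4.811 W/m²/K.
So ΔT₀ = -25.30/4.811 = -5.26 K.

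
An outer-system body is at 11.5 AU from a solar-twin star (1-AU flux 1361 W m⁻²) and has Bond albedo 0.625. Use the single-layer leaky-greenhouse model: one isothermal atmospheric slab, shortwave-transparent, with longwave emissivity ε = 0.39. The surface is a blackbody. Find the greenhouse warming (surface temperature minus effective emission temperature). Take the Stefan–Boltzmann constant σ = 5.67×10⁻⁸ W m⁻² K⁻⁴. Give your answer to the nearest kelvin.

4 K

Flux at the orbit: S = 1361/(11.5)² = 10.29 W m⁻².
Effective emission temperature (TOA balance): σT_e⁴ = S(1−α)/4 = 0.9648 W m⁻² → T_e = 64.23 K.
Surface balance with a leaky layer gives σT_s⁴ = σT_e⁴·2/(2−ε), so T_s = T_e·[2/(2−0.39)]^(1/4) = 67.81 K.
T_s − T_e = 67.81 − 64.23 = 3.579 K.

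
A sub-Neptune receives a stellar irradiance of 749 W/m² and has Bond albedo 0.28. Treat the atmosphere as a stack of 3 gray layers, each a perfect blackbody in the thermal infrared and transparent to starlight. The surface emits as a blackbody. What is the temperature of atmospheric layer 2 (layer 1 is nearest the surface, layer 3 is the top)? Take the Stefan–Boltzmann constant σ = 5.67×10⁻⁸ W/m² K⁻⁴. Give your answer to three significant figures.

The effective emission temperature is T_e = [S(1−α)/(4σ)]^¼ = 220.8 K.
The net upward flux σT_e⁴ is constant between every pair of levels, so T_k⁴ = (N+1−k)T_e⁴.
T_2 = (2)^(1/4)·220.8 = 262.6 K.

263 K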